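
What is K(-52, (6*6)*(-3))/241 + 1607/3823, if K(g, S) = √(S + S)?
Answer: 1607/3823 + 6*I*√6/241 ≈ 0.42035 + 0.060983*I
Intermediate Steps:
K(g, S) = √2*√S (K(g, S) = √(2*S) = √2*√S)
K(-52, (6*6)*(-3))/241 + 1607/3823 = (√2*√((6*6)*(-3)))/241 + 1607/3823 = (√2*√(36*(-3)))*(1/241) + 1607*(1/3823) = (√2*√(-108))*(1/241) + 1607/3823 = (√2*(6*I*√3))*(1/241) + 1607/3823 = (6*I*√6)*(1/241) + 1607/3823 = 6*I*√6/241 + 1607/3823 = 1607/3823 + 6*I*√6/241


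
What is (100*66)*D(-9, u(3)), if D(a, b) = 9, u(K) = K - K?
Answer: 59400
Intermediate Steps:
u(K) = 0
(100*66)*D(-9, u(3)) = (100*66)*9 = 6600*9 = 59400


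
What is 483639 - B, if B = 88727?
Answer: 394912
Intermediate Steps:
483639 - B = 483639 - 1*88727 = 483639 - 88727 = 394912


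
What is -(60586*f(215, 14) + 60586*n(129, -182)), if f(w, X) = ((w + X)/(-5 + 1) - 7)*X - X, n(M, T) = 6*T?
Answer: 121505223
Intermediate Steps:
f(w, X) = -X + X*(-7 - X/4 - w/4) (f(w, X) = ((X + w)/(-4) - 7)*X - X = ((X + w)*(-1/4) - 7)*X - X = ((-X/4 - w/4) - 7)*X - X = (-7 - X/4 - w/4)*X - X = X*(-7 - X/4 - w/4) - X = -X + X*(-7 - X/4 - w/4))
-(60586*f(215, 14) + 60586*n(129, -182)) = -60586/(1/(6*(-182) - 1/4*14*(32 + 14 + 215))) = -60586/(1/(-1092 - 1/4*14*261)) = -60586/(1/(-1092 - 1827/2)) = -60586/(1/(-4011/2)) = -60586/(-2/4011) = -60586*(-4011/2) = 121505223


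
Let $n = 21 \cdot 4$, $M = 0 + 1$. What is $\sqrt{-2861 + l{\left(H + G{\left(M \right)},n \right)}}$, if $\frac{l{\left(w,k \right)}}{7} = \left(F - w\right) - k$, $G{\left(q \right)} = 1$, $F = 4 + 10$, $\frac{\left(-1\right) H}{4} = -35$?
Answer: $3 i \sqrt{482} \approx 65.864 i$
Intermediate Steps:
$M = 1$
$H = 140$ ($H = \left(-4\right) \left(-35\right) = 140$)
$F = 14$
$n = 84$
$l{\left(w,k \right)} = 98 - 7 k - 7 w$ ($l{\left(w,k \right)} = 7 \left(\left(14 - w\right) - k\right) = 7 \left(14 - k - w\right) = 98 - 7 k - 7 w$)
$\sqrt{-2861 + l{\left(H + G{\left(M \right)},n \right)}} = \sqrt{-2861 - \left(490 + 7 \left(140 + 1\right)\right)} = \sqrt{-2861 - 1477} = \sqrt{-4338} = 3 i \sqrt{482}$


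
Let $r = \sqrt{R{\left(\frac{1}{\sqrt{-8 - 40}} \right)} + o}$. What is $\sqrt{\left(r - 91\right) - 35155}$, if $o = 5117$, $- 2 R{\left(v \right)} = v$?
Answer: $\frac{\sqrt{-1268856 + 3 \sqrt{6} \sqrt{122808 + i \sqrt{3}}}}{6} \approx 1.3448 \cdot 10^{-6} + 187.55 i$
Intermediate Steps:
$R{\left(v \right)} = - \frac{v}{2}$
$r = \sqrt{5117 + \frac{i \sqrt{3}}{24}}$ ($r = \sqrt{- \frac{1}{2 \sqrt{-8 - 40}} + 5117} = \sqrt{- \frac{1}{2 \sqrt{-48}} + 5117} = \sqrt{- \frac{1}{2 \cdot 4 i \sqrt{3}} + 5117} = \sqrt{- \frac{\left(- \frac{1}{12}\right) i \sqrt{3}}{2} + 5117} = \sqrt{\frac{i \sqrt{3}}{24} + 5117} = \sqrt{5117 + \frac{i \sqrt{3}}{24}} \approx 71.533 + 0.0005 i$)
$\sqrt{\left(r - 91\right) - 35155} = \sqrt{\left(\frac{\sqrt{736848 + 6 i \sqrt{3}}}{12} - 91\right) - 35155} = \sqrt{\left(-91 + \frac{\sqrt{736848 + 6 i \sqrt{3}}}{12}\right) - 35155} = \sqrt{-35246 + \frac{\sqrt{736848 + 6 i \sqrt{3}}}{12}}$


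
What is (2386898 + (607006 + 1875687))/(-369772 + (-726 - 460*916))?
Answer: -4869591/791858 ≈ -6.1496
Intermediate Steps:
(2386898 + (607006 + 1875687))/(-369772 + (-726 - 460*916)) = (2386898 + 2482693)/(-369772 + (-726 - 421360)) = 4869591/(-369772 - 422086) = 4869591/(-791858) = 4869591*(-1/791858) = -4869591/791858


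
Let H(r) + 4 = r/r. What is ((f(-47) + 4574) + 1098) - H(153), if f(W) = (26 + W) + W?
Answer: 5607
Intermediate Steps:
H(r) = -3 (H(r) = -4 + r/r = -4 + 1 = -3)
f(W) = 26 + 2*W
((f(-47) + 4574) + 1098) - H(153) = (((26 + 2*(-47)) + 4574) + 1098) - 1*(-3) = (((26 - 94) + 4574) + 1098) + 3 = ((-68 + 4574) + 1098) + 3 = (4506 + 1098) + 3 = 5604 + 3 = 5607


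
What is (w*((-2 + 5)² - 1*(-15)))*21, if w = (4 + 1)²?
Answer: 12600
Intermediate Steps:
w = 25 (w = 5² = 25)
(w*((-2 + 5)² - 1*(-15)))*21 = (25*((-2 + 5)² - 1*(-15)))*21 = (25*(3² + 15))*21 = (25*(9 + 15))*21 = (25*24)*21 = 600*21 = 12600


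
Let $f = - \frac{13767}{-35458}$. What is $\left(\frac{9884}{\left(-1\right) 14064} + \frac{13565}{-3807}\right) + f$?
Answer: $- \frac{306738812957}{79103323116} \approx -3.8777$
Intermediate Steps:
$f = \frac{13767}{35458}$ ($f = \left(-13767\right) \left(- \frac{1}{35458}\right) = \frac{13767}{35458} \approx 0.38826$)
$\left(\frac{9884}{\left(-1\right) 14064} + \frac{13565}{-3807}\right) + f = \left(\frac{9884}{\left(-1\right) 14064} + \frac{13565}{-3807}\right) + \frac{13767}{35458} = \left(\frac{9884}{-14064} + 13565 \left(- \frac{1}{3807}\right)\right) + \frac{13767}{35458} = \left(9884 \left(- \frac{1}{14064}\right) - \frac{13565}{3807}\right) + \frac{13767}{35458} = \left(- \frac{2471}{3516} - \frac{13565}{3807}\right) + \frac{13767}{35458} = - \frac{19033879}{4461804} + \frac{13767}{35458} = - \frac{306738812957}{79103323116}$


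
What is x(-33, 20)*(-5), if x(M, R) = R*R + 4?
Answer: -2020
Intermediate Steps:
x(M, R) = 4 + R² (x(M, R) = R² + 4 = 4 + R²)
x(-33, 20)*(-5) = (4 + 20²)*(-5) = (4 + 400)*(-5) = 404*(-5) = -2020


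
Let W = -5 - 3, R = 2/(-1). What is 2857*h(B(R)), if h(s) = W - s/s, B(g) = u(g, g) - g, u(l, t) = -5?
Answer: -25713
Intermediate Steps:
R = -2 (R = 2*(-1) = -2)
B(g) = -5 - g
W = -8
h(s) = -9 (h(s) = -8 - s/s = -8 - 1*1 = -8 - 1 = -9)
2857*h(B(R)) = 2857*(-9) = -25713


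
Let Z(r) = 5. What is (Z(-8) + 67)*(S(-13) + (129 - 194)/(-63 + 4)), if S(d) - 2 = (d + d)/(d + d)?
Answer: 17424/59 ≈ 295.32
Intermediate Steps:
S(d) = 3 (S(d) = 2 + (d + d)/(d + d) = 2 + (2*d)/((2*d)) = 2 + (2*d)*(1/(2*d)) = 2 + 1 = 3)
(Z(-8) + 67)*(S(-13) + (129 - 194)/(-63 + 4)) = (5 + 67)*(3 + (129 - 194)/(-63 + 4)) = 72*(3 - 65/(-59)) = 72*(3 - 65*(-1/59)) = 72*(3 + 65/59) = 72*(242/59) = 17424/59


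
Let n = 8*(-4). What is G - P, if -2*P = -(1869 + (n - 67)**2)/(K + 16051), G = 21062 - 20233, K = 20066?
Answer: 9978386/12039 ≈ 828.84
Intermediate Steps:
n = -32
G = 829
P = 1945/12039 (P = -(-1)*(1869 + (-32 - 67)**2)/(20066 + 16051)/2 = -(-1)*(1869 + (-99)**2)/36117/2 = -(-1)*(1869 + 9801)*(1/36117)/2 = -(-1)*11670*(1/36117)/2 = -(-1)*3890/(2*12039) = -1/2*(-3890/12039) = 1945/12039 ≈ 0.16156)
G - P = 829 - 1*1945/12039 = 829 - 1945/12039 = 9978386/12039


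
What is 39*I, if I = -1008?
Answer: -39312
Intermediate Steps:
39*I = 39*(-1008) = -39312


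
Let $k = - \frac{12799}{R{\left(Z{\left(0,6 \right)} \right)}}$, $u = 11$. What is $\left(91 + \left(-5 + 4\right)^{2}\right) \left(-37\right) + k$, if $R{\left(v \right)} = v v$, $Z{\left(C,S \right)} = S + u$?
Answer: $- \frac{996555}{289} \approx -3448.3$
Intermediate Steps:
$Z{\left(C,S \right)} = 11 + S$ ($Z{\left(C,S \right)} = S + 11 = 11 + S$)
$R{\left(v \right)} = v^{2}$
$k = - \frac{12799}{289}$ ($k = - \frac{12799}{\left(11 + 6\right)^{2}} = - \frac{12799}{17^{2}} = - \frac{12799}{289} \approx -44.287$)
$\left(91 + \left(-5 + 4\right)^{2}\right) \left(-37\right) + k = \left(91 + \left(-5 + 4\right)^{2}\right) \left(-37\right) - \frac{12799}{289} = \left(91 + \left(-1\right)^{2}\right) \left(-37\right) - \frac{12799}{289} = \left(91 + 1\right) \left(-37\right) - \frac{12799}{289} = 92 \left(-37\right) - \frac{12799}{289} = -3404 - \frac{12799}{289} = - \frac{996555}{289}$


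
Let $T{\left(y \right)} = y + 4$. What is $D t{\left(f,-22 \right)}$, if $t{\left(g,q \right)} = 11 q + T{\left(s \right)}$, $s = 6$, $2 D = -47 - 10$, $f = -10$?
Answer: $6612$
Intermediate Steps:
$D = - \frac{57}{2}$ ($D = \frac{-47 - 10}{2} = \frac{1}{2} \left(-57\right) = - \frac{57}{2} \approx -28.5$)
$T{\left(y \right)} = 4 + y$
$t{\left(g,q \right)} = 10 + 11 q$ ($t{\left(g,q \right)} = 11 q + \left(4 + 6\right) = 11 q + 10 = 10 + 11 q$)
$D t{\left(f,-22 \right)} = - \frac{57 \left(10 + 11 \left(-22\right)\right)}{2} = - \frac{57 \left(10 - 242\right)}{2} = \left(- \frac{57}{2}\right) \left(-232\right) = 6612$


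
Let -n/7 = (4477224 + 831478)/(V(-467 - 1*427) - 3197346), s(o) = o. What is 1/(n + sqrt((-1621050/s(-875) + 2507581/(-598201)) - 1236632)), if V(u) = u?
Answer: 124417829664578000880/13223475213638642078153983 - 511436954880*I*sqrt(541279024650227458455)/13223475213638642078153983 ≈ 9.4089e-6 - 0.00089982*I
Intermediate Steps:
n = 18580457/1599120 (n = -7*(4477224 + 831478)/((-467 - 1*427) - 3197346) = -37160914/((-467 - 427) - 3197346) = -37160914/(-894 - 3197346) = -37160914/(-3198240) = -37160914*(-1)/3198240 = -7*(-2654351/1599120) = 18580457/1599120 ≈ 11.619)
1/(n + sqrt((-1621050/s(-875) + 2507581/(-598201)) - 1236632)) = 1/(18580457/1599120 + sqrt((-1621050/(-875) + 2507581/(-598201)) - 1236632)) = 1/(18580457/1599120 + sqrt((-1621050*(-1/875) + 2507581*(-1/598201)) - 1236632)) = 1/(18580457/1599120 + sqrt((64842/35 - 2507581/598201) - 1236632)) = 1/(18580457/1599120 + sqrt(38700783907/20937035 - 1236632)) = 1/(18580457/1599120 + sqrt(-25852706682213/20937035)) = 1/(18580457/1599120 + I*sqrt(541279024650227458455)/20937035)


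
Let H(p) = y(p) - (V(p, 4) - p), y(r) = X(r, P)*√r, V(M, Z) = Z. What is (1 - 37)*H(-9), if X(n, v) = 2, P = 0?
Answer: 468 - 216*I ≈ 468.0 - 216.0*I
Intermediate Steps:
y(r) = 2*√r
H(p) = -4 + p + 2*√p (H(p) = 2*√p - (4 - p) = 2*√p + (-4 + p) = -4 + p + 2*√p)
(1 - 37)*H(-9) = (1 - 37)*(-4 - 9 + 2*√(-9)) = -36*(-4 - 9 + 2*(3*I)) = -36*(-4 - 9 + 6*I) = -36*(-13 + 6*I) = 468 - 216*I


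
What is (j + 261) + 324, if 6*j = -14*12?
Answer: 557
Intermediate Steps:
j = -28 (j = (-14*12)/6 = (1/6)*(-168) = -28)
(j + 261) + 324 = (-28 + 261) + 324 = 233 + 324 = 557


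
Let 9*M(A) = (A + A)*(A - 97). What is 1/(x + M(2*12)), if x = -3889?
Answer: -3/12835 ≈ -0.00023374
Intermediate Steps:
M(A) = 2*A*(-97 + A)/9 (M(A) = ((A + A)*(A - 97))/9 = ((2*A)*(-97 + A))/9 = (2*A*(-97 + A))/9 = 2*A*(-97 + A)/9)
1/(x + M(2*12)) = 1/(-3889 + 2*(2*12)*(-97 + 2*12)/9) = 1/(-3889 + (2/9)*24*(-97 + 24)) = 1/(-3889 + (2/9)*24*(-73)) = 1/(-3889 - 1168/3) = 1/(-12835/3) = -3/12835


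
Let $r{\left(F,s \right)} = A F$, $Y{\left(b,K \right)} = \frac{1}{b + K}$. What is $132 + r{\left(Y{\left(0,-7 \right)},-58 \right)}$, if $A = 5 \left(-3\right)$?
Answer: $\frac{939}{7} \approx 134.14$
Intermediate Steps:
$A = -15$
$Y{\left(b,K \right)} = \frac{1}{K + b}$
$r{\left(F,s \right)} = - 15 F$
$132 + r{\left(Y{\left(0,-7 \right)},-58 \right)} = 132 - \frac{15}{-7 + 0} = 132 - \frac{15}{-7} = 132 - - \frac{15}{7} = 132 + \frac{15}{7} = \frac{939}{7}$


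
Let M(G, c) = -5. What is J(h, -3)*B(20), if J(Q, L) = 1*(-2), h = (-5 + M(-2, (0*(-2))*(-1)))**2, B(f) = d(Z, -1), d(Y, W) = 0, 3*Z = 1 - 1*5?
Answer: 0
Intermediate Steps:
Z = -4/3 (Z = (1 - 1*5)/3 = (1 - 5)/3 = (1/3)*(-4) = -4/3 ≈ -1.3333)
B(f) = 0
h = 100 (h = (-5 - 5)**2 = (-10)**2 = 100)
J(Q, L) = -2
J(h, -3)*B(20) = -2*0 = 0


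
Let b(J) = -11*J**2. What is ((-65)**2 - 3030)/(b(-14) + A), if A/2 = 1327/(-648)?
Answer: -387180/699871 ≈ -0.55322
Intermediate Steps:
A = -1327/324 (A = 2*(1327/(-648)) = 2*(1327*(-1/648)) = 2*(-1327/648) = -1327/324 ≈ -4.0957)
((-65)**2 - 3030)/(b(-14) + A) = ((-65)**2 - 3030)/(-11*(-14)**2 - 1327/324) = (4225 - 3030)/(-11*196 - 1327/324) = 1195/(-2156 - 1327/324) = 1195/(-699871/324) = 1195*(-324/699871) = -387180/699871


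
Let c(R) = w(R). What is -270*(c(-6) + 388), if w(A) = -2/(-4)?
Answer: -104895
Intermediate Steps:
w(A) = ½ (w(A) = -2*(-¼) = ½)
c(R) = ½
-270*(c(-6) + 388) = -270*(½ + 388) = -270*777/2 = -104895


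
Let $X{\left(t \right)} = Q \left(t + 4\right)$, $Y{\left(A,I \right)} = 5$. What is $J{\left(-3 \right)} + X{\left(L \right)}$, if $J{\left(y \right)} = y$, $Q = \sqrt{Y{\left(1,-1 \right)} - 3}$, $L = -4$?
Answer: $-3$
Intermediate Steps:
$Q = \sqrt{2}$ ($Q = \sqrt{5 - 3} = \sqrt{2} \approx 1.4142$)
$X{\left(t \right)} = \sqrt{2} \left(4 + t\right)$ ($X{\left(t \right)} = \sqrt{2} \left(t + 4\right) = \sqrt{2} \left(4 + t\right)$)
$J{\left(-3 \right)} + X{\left(L \right)} = -3 + \sqrt{2} \left(4 - 4\right) = -3 + \sqrt{2} \cdot 0 = -3 + 0 = -3$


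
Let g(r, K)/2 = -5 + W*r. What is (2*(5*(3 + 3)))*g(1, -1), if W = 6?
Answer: 120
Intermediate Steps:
g(r, K) = -10 + 12*r (g(r, K) = 2*(-5 + 6*r) = -10 + 12*r)
(2*(5*(3 + 3)))*g(1, -1) = (2*(5*(3 + 3)))*(-10 + 12*1) = (2*(5*6))*(-10 + 12) = (2*30)*2 = 60*2 = 120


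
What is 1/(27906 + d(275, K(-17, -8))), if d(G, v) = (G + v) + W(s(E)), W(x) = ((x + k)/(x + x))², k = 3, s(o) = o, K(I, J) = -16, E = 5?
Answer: 25/704141 ≈ 3.5504e-5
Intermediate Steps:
W(x) = (3 + x)²/(4*x²) (W(x) = ((x + 3)/(x + x))² = ((3 + x)/((2*x)))² = ((3 + x)*(1/(2*x)))² = ((3 + x)/(2*x))² = (3 + x)²/(4*x²))
d(G, v) = 16/25 + G + v (d(G, v) = (G + v) + (¼)*(3 + 5)²/5² = (G + v) + (¼)*(1/25)*8² = (G + v) + (¼)*(1/25)*64 = (G + v) + 16/25 = 16/25 + G + v)
1/(27906 + d(275, K(-17, -8))) = 1/(27906 + (16/25 + 275 - 16)) = 1/(27906 + 6491/25) = 1/(704141/25) = 25/704141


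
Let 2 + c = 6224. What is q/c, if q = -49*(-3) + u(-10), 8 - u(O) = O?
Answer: 55/2074 ≈ 0.026519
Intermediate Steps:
c = 6222 (c = -2 + 6224 = 6222)
u(O) = 8 - O
q = 165 (q = -49*(-3) + (8 - 1*(-10)) = 147 + (8 + 10) = 147 + 18 = 165)
q/c = 165/6222 = 165*(1/6222) = 55/2074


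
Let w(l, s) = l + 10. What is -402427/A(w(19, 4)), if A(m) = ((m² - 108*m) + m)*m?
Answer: 402427/65598 ≈ 6.1347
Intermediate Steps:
w(l, s) = 10 + l
A(m) = m*(m² - 107*m) (A(m) = (m² - 107*m)*m = m*(m² - 107*m))
-402427/A(w(19, 4)) = -402427*1/((-107 + (10 + 19))*(10 + 19)²) = -402427*1/(841*(-107 + 29)) = -402427/(841*(-78)) = -402427/(-65598) = -402427*(-1/65598) = 402427/65598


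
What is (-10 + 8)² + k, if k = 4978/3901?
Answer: 20582/3901 ≈ 5.2761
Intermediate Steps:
k = 4978/3901 (k = 4978*(1/3901) = 4978/3901 ≈ 1.2761)
(-10 + 8)² + k = (-10 + 8)² + 4978/3901 = (-2)² + 4978/3901 = 4 + 4978/3901 = 20582/3901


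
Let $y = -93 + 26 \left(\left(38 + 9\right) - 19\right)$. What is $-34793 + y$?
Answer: $-34158$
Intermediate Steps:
$y = 635$ ($y = -93 + 26 \left(47 - 19\right) = -93 + 26 \cdot 28 = -93 + 728 = 635$)
$-34793 + y = -34793 + 635 = -34158$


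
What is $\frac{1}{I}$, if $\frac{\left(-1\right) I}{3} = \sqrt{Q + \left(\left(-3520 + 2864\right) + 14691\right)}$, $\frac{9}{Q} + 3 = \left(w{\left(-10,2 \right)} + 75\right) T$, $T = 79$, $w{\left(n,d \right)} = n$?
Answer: $- \frac{2 \sqrt{92411448007}}{216082887} \approx -0.0028137$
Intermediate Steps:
$Q = \frac{9}{5132}$ ($Q = \frac{9}{-3 + \left(-10 + 75\right) 79} = \frac{9}{-3 + 65 \cdot 79} = \frac{9}{-3 + 5135} = \frac{9}{5132} \approx 0.0017537$)
$I = - \frac{3 \sqrt{92411448007}}{2566}$ ($I = - 3 \sqrt{\frac{9}{5132} + \left(\left(-3520 + 2864\right) + 14691\right)} = - 3 \sqrt{\frac{9}{5132} + \left(-656 + 14691\right)} = - 3 \sqrt{\frac{9}{5132} + 14035} = - 3 \sqrt{\frac{72027629}{5132}} = - 3 \frac{\sqrt{92411448007}}{2566} = - \frac{3 \sqrt{92411448007}}{2566} \approx -355.41$)
$\frac{1}{I} = \frac{1}{\left(- \frac{3}{2566}\right) \sqrt{92411448007}} = - \frac{2 \sqrt{92411448007}}{216082887}$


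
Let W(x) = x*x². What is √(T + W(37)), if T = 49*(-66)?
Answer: √47419 ≈ 217.76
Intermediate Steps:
T = -3234
W(x) = x³
√(T + W(37)) = √(-3234 + 37³) = √(-3234 + 50653) = √47419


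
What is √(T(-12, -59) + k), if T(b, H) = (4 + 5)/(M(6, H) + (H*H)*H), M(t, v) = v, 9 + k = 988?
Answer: √41318469786334/205438 ≈ 31.289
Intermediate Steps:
k = 979 (k = -9 + 988 = 979)
T(b, H) = 9/(H + H³) (T(b, H) = (4 + 5)/(H + (H*H)*H) = 9/(H + H²*H) = 9/(H + H³))
√(T(-12, -59) + k) = √(9/(-59 + (-59)³) + 979) = √(9/(-59 - 205379) + 979) = √(9/(-205438) + 979) = √(9*(-1/205438) + 979) = √(-9/205438 + 979) = √(201123793/205438) = √41318469786334/205438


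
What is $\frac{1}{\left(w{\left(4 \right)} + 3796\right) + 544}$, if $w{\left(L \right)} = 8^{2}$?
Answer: $\frac{1}{4404} \approx 0.00022707$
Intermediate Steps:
$w{\left(L \right)} = 64$
$\frac{1}{\left(w{\left(4 \right)} + 3796\right) + 544} = \frac{1}{\left(64 + 3796\right) + 544} = \frac{1}{3860 + 544} = \frac{1}{4404}$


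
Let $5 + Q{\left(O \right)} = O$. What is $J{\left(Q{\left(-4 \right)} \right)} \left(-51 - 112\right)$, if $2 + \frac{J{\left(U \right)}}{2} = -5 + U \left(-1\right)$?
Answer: $-652$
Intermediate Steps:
$Q{\left(O \right)} = -5 + O$
$J{\left(U \right)} = -14 - 2 U$ ($J{\left(U \right)} = -4 + 2 \left(-5 + U \left(-1\right)\right) = -4 + 2 \left(-5 - U\right) = -4 - \left(10 + 2 U\right) = -14 - 2 U$)
$J{\left(Q{\left(-4 \right)} \right)} \left(-51 - 112\right) = \left(-14 - 2 \left(-5 - 4\right)\right) \left(-51 - 112\right) = \left(-14 - -18\right) \left(-163\right) = \left(-14 + 18\right) \left(-163\right) = 4 \left(-163\right) = -652$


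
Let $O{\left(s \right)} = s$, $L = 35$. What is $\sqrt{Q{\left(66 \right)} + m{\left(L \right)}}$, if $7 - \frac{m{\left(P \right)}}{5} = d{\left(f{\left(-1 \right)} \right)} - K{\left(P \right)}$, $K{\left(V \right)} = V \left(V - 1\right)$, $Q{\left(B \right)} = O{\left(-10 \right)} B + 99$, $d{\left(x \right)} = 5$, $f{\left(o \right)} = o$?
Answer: $\sqrt{5399} \approx 73.478$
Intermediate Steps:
$Q{\left(B \right)} = 99 - 10 B$ ($Q{\left(B \right)} = - 10 B + 99 = 99 - 10 B$)
$K{\left(V \right)} = V \left(-1 + V\right)$
$m{\left(P \right)} = 10 + 5 P \left(-1 + P\right)$ ($m{\left(P \right)} = 35 - 5 \left(5 - P \left(-1 + P\right)\right) = 35 + \left(-25 + 5 P \left(-1 + P\right)\right) = 10 + 5 P \left(-1 + P\right)$)
$\sqrt{Q{\left(66 \right)} + m{\left(L \right)}} = \sqrt{\left(99 - 660\right) + \left(10 + 5 \cdot 35 \left(-1 + 35\right)\right)} = \sqrt{\left(99 - 660\right) + \left(10 + 5 \cdot 35 \cdot 34\right)} = \sqrt{-561 + \left(10 + 5950\right)} = \sqrt{-561 + 5960} = \sqrt{5399}$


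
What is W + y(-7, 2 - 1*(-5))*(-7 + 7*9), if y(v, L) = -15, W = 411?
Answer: -429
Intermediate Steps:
W + y(-7, 2 - 1*(-5))*(-7 + 7*9) = 411 - 15*(-7 + 7*9) = 411 - 15*(-7 + 63) = 411 - 15*56 = 411 - 840 = -429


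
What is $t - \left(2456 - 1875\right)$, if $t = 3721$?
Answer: $3140$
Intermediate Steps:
$t - \left(2456 - 1875\right) = 3721 - \left(2456 - 1875\right) = 3721 - 581 = 3140$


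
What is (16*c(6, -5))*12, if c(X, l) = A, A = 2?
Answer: 384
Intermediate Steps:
c(X, l) = 2
(16*c(6, -5))*12 = (16*2)*12 = 32*12 = 384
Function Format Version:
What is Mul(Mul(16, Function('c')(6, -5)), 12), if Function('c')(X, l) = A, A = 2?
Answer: 384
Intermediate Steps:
Function('c')(X, l) = 2
Mul(Mul(16, Function('c')(6, -5)), 12) = Mul(Mul(16, 2), 12) = Mul(32, 12) = 384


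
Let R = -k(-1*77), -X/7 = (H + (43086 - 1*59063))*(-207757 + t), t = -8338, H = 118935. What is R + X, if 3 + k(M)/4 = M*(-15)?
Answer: 155740958462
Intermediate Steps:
k(M) = -12 - 60*M (k(M) = -12 + 4*(M*(-15)) = -12 + 4*(-15*M) = -12 - 60*M)
X = 155740963070 (X = -7*(118935 + (43086 - 1*59063))*(-207757 - 8338) = -7*(118935 + (43086 - 59063))*(-216095) = -7*(118935 - 15977)*(-216095) = -720706*(-216095) = -7*(-22248709010) = 155740963070)
R = -4608 (R = -(-12 - (-60)*77) = -(-12 - 60*(-77)) = -(-12 + 4620) = -1*4608 = -4608)
R + X = -4608 + 155740963070 = 155740958462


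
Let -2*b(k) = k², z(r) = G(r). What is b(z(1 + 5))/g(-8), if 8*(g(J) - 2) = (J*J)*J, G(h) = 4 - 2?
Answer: 1/31 ≈ 0.032258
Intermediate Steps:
G(h) = 2
z(r) = 2
g(J) = 2 + J³/8 (g(J) = 2 + ((J*J)*J)/8 = 2 + (J²*J)/8 = 2 + J³/8)
b(k) = -k²/2
b(z(1 + 5))/g(-8) = (-½*2²)/(2 + (⅛)*(-8)³) = (-½*4)/(2 + (⅛)*(-512)) = -2/(2 - 64) = -2/(-62) = -2*(-1/62) = 1/31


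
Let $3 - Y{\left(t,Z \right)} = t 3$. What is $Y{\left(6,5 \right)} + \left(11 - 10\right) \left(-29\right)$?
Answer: $-44$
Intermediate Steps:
$Y{\left(t,Z \right)} = 3 - 3 t$ ($Y{\left(t,Z \right)} = 3 - t 3 = 3 - 3 t$)
$Y{\left(6,5 \right)} + \left(11 - 10\right) \left(-29\right) = \left(3 - 18\right) + \left(11 - 10\right) \left(-29\right) = \left(3 - 18\right) + 1 \left(-29\right) = -15 - 29 = -44$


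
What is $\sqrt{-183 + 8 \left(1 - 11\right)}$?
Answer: $i \sqrt{263} \approx 16.217 i$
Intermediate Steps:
$\sqrt{-183 + 8 \left(1 - 11\right)} = \sqrt{-183 + 8 \left(-10\right)} = \sqrt{-183 - 80} = \sqrt{-263} = i \sqrt{263}$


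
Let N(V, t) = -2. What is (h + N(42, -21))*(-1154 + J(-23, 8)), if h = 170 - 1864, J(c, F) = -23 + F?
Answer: 1982624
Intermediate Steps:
h = -1694
(h + N(42, -21))*(-1154 + J(-23, 8)) = (-1694 - 2)*(-1154 + (-23 + 8)) = -1696*(-1154 - 15) = -1696*(-1169) = 1982624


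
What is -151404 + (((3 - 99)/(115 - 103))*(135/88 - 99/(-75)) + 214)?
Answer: -41583529/275 ≈ -1.5121e+5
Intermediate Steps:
-151404 + (((3 - 99)/(115 - 103))*(135/88 - 99/(-75)) + 214) = -151404 + ((-96/12)*(135*(1/88) - 99*(-1/75)) + 214) = -151404 + ((-96*1/12)*(135/88 + 33/25) + 214) = -151404 + (-8*6279/2200 + 214) = -151404 + (-6279/275 + 214) = -151404 + 52571/275 = -41583529/275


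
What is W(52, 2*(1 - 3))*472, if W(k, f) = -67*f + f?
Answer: 124608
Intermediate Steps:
W(k, f) = -66*f
W(52, 2*(1 - 3))*472 = -132*(1 - 3)*472 = -132*(-2)*472 = -66*(-4)*472 = 264*472 = 124608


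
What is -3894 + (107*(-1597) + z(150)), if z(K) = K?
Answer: -174623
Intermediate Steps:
-3894 + (107*(-1597) + z(150)) = -3894 + (107*(-1597) + 150) = -3894 + (-170879 + 150) = -3894 - 170729 = -174623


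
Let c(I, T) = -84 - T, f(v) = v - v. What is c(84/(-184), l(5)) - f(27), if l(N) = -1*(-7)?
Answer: -91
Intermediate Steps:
l(N) = 7
f(v) = 0
c(84/(-184), l(5)) - f(27) = (-84 - 1*7) - 1*0 = (-84 - 7) + 0 = -91 + 0 = -91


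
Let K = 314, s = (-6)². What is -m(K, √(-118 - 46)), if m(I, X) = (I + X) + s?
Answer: -350 - 2*I*√41 ≈ -350.0 - 12.806*I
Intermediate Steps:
s = 36
m(I, X) = 36 + I + X (m(I, X) = (I + X) + 36 = 36 + I + X)
-m(K, √(-118 - 46)) = -(36 + 314 + √(-118 - 46)) = -(36 + 314 + √(-164)) = -(36 + 314 + 2*I*√41) = -(350 + 2*I*√41) = -350 - 2*I*√41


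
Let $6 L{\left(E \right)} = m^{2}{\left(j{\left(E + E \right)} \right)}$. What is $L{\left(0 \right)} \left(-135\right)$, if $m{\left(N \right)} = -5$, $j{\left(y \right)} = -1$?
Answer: $- \frac{1125}{2} \approx -562.5$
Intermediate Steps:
$L{\left(E \right)} = \frac{25}{6}$ ($L{\left(E \right)} = \frac{\left(-5\right)^{2}}{6} = \frac{1}{6} \cdot 25 = \frac{25}{6}$)
$L{\left(0 \right)} \left(-135\right) = \frac{25}{6} \left(-135\right) = - \frac{1125}{2}$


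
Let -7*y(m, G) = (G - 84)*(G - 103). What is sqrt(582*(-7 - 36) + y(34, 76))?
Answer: I*sqrt(1227786)/7 ≈ 158.29*I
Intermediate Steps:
y(m, G) = -(-103 + G)*(-84 + G)/7 (y(m, G) = -(G - 84)*(G - 103)/7 = -(-84 + G)*(-103 + G)/7 = -(-103 + G)*(-84 + G)/7)
sqrt(582*(-7 - 36) + y(34, 76)) = sqrt(582*(-7 - 36) + (-1236 - 1/7*76**2 + (187/7)*76)) = sqrt(582*(-43) + (-1236 - 1/7*5776 + 14212/7)) = sqrt(-25026 + (-1236 - 5776/7 + 14212/7)) = sqrt(-25026 - 216/7) = sqrt(-175398/7) = I*sqrt(1227786)/7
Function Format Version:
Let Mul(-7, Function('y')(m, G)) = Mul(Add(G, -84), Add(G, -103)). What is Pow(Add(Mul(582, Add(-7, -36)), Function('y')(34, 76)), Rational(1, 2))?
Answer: Mul(Rational(1, 7), I, Pow(1227786, Rational(1, 2))) ≈ Mul(158.29, I)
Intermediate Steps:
Function('y')(m, G) = Mul(Rational(-1, 7), Add(-103, G), Add(-84, G)) (Function('y')(m, G) = Mul(Rational(-1, 7), Mul(Add(G, -84), Add(G, -103))) = Mul(Rational(-1, 7), Mul(Add(-84, G), Add(-103, G))) = Mul(Rational(-1, 7), Mul(Add(-103, G), Add(-84, G))) = Mul(Rational(-1, 7), Add(-103, G), Add(-84, G)))
Pow(Add(Mul(582, Add(-7, -36)), Function('y')(34, 76)), Rational(1, 2)) = Pow(Add(Mul(582, Add(-7, -36)), Add(-1236, Mul(Rational(-1, 7), Pow(76, 2)), Mul(Rational(187, 7), 76))), Rational(1, 2)) = Pow(Add(Mul(582, -43), Add(-1236, Mul(Rational(-1, 7), 5776), Rational(14212, 7))), Rational(1, 2)) = Pow(Add(-25026, Add(-1236, Rational(-5776, 7), Rational(14212, 7))), Rational(1, 2)) = Pow(Add(-25026, Rational(-216, 7)), Rational(1, 2)) = Pow(Rational(-175398, 7), Rational(1, 2)) = Mul(Rational(1, 7), I, Pow(1227786, Rational(1, 2)))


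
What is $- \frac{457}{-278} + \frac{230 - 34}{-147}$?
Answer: $\frac{259}{834} \approx 0.31055$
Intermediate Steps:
$- \frac{457}{-278} + \frac{230 - 34}{-147} = \left(-457\right) \left(- \frac{1}{278}\right) + \left(230 - 34\right) \left(- \frac{1}{147}\right) = \frac{457}{278} + 196 \left(- \frac{1}{147}\right) = \frac{457}{278} - \frac{4}{3} = \frac{259}{834}$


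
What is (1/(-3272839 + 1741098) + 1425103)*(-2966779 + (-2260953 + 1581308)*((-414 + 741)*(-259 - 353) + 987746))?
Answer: -1168514116042333859838018/1531741 ≈ -7.6287e+17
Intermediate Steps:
(1/(-3272839 + 1741098) + 1425103)*(-2966779 + (-2260953 + 1581308)*((-414 + 741)*(-259 - 353) + 987746)) = (1/(-1531741) + 1425103)*(-2966779 - 679645*(327*(-612) + 987746)) = (-1/1531741 + 1425103)*(-2966779 - 679645*(-200124 + 987746)) = 2182888694322*(-2966779 - 679645*787622)/1531741 = 2182888694322*(-2966779 - 535303354190)/1531741 = (2182888694322/1531741)*(-535306320969) = -1168514116042333859838018/1531741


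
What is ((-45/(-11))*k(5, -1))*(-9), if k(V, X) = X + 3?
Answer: -810/11 ≈ -73.636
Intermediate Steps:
k(V, X) = 3 + X
((-45/(-11))*k(5, -1))*(-9) = ((-45/(-11))*(3 - 1))*(-9) = (-45*(-1/11)*2)*(-9) = ((45/11)*2)*(-9) = (90/11)*(-9) = -810/11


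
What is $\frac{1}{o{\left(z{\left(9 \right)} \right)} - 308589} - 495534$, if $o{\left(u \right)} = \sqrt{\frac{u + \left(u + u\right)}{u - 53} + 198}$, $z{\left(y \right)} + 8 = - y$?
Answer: $- \frac{1101060352396634912}{2221967316853} - \frac{\sqrt{973770}}{6665901950559} \approx -4.9553 \cdot 10^{5}$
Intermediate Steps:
$z{\left(y \right)} = -8 - y$
$o{\left(u \right)} = \sqrt{198 + \frac{3 u}{-53 + u}}$ ($o{\left(u \right)} = \sqrt{\frac{u + 2 u}{-53 + u} + 198} = \sqrt{\frac{3 u}{-53 + u} + 198} = \sqrt{198 + \frac{3 u}{-53 + u}}$)
$\frac{1}{o{\left(z{\left(9 \right)} \right)} - 308589} - 495534 = \frac{1}{\sqrt{3} \sqrt{\frac{-3498 + 67 \left(-8 - 9\right)}{-53 - 17}} - 308589} - 495534 = \frac{1}{\sqrt{3} \sqrt{\frac{-3498 + 67 \left(-17\right)}{-53 - 17}} - 308589} - 495534 = \frac{1}{\sqrt{3} \sqrt{\frac{-3498 - 1139}{-70}} - 308589} - 495534 = \frac{1}{\sqrt{3} \sqrt{\left(- \frac{1}{70}\right) \left(-4637\right)} - 308589} - 495534 = \frac{1}{\sqrt{3} \sqrt{\frac{4637}{70}} - 308589} - 495534 = \frac{1}{\sqrt{3} \frac{\sqrt{324590}}{70} - 308589} - 495534 = \frac{1}{\frac{\sqrt{973770}}{70} - 308589} - 495534 = \frac{1}{-308589 + \frac{\sqrt{973770}}{70}} - 495534 = -495534 + \frac{1}{-308589 + \frac{\sqrt{973770}}{70}}$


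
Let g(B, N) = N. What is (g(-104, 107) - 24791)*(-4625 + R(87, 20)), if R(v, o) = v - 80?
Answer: 113990712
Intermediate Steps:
R(v, o) = -80 + v
(g(-104, 107) - 24791)*(-4625 + R(87, 20)) = (107 - 24791)*(-4625 + (-80 + 87)) = -24684*(-4625 + 7) = -24684*(-4618) = 113990712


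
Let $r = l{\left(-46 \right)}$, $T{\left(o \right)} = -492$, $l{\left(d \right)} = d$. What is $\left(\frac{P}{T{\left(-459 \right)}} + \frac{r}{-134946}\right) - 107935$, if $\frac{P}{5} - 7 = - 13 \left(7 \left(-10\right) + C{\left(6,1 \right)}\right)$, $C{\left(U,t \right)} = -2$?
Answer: $- \frac{29133379393}{269892} \approx -1.0794 \cdot 10^{5}$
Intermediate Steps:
$r = -46$
$P = 4715$ ($P = 35 + 5 \left(- 13 \left(7 \left(-10\right) - 2\right)\right) = 35 + 5 \left(- 13 \left(-70 - 2\right)\right) = 35 + 5 \left(\left(-13\right) \left(-72\right)\right) = 35 + 5 \cdot 936 = 35 + 4680 = 4715$)
$\left(\frac{P}{T{\left(-459 \right)}} + \frac{r}{-134946}\right) - 107935 = \left(\frac{4715}{-492} - \frac{46}{-134946}\right) - 107935 = \left(4715 \left(- \frac{1}{492}\right) - - \frac{23}{67473}\right) - 107935 = \left(- \frac{115}{12} + \frac{23}{67473}\right) - 107935 = - \frac{2586373}{269892} - 107935 = - \frac{29133379393}{269892}$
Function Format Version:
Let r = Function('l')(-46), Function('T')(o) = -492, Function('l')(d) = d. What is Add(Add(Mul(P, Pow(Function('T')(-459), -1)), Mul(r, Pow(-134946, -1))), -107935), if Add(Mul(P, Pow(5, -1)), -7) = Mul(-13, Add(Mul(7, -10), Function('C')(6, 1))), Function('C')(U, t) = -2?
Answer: Rational(-29133379393, 269892) ≈ -1.0794e+5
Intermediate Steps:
r = -46
P = 4715 (P = Add(35, Mul(5, Mul(-13, Add(Mul(7, -10), -2)))) = Add(35, Mul(5, Mul(-13, Add(-70, -2)))) = Add(35, Mul(5, Mul(-13, -72))) = Add(35, Mul(5, 936)) = Add(35, 4680) = 4715)
Add(Add(Mul(P, Pow(Function('T')(-459), -1)), Mul(r, Pow(-134946, -1))), -107935) = Add(Add(Mul(4715, Pow(-492, -1)), Mul(-46, Pow(-134946, -1))), -107935) = Add(Add(Mul(4715, Rational(-1, 492)), Mul(-46, Rational(-1, 134946))), -107935) = Add(Add(Rational(-115, 12), Rational(23, 67473)), -107935) = Add(Rational(-2586373, 269892), -107935) = Rational(-29133379393, 269892)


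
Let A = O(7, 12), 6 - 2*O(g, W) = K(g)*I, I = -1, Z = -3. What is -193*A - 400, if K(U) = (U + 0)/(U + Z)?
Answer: -9183/8 ≈ -1147.9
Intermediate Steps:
K(U) = U/(-3 + U) (K(U) = (U + 0)/(U - 3) = U/(-3 + U))
O(g, W) = 3 + g/(2*(-3 + g)) (O(g, W) = 3 - g/(-3 + g)*(-1)/2 = 3 - (-1)*g/(2*(-3 + g)) = 3 + g/(2*(-3 + g)))
A = 31/8 (A = (-18 + 7*7)/(2*(-3 + 7)) = (½)*(-18 + 49)/4 = (½)*(¼)*31 = 31/8 ≈ 3.8750)
-193*A - 400 = -193*31/8 - 400 = -5983/8 - 400 = -9183/8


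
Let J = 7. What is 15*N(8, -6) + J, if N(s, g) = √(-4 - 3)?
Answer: 7 + 15*I*√7 ≈ 7.0 + 39.686*I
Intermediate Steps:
N(s, g) = I*√7 (N(s, g) = √(-7) = I*√7)
15*N(8, -6) + J = 15*(I*√7) + 7 = 15*I*√7 + 7 = 7 + 15*I*√7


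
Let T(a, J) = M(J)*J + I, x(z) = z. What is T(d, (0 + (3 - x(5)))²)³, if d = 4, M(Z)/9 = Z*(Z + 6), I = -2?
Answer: 2973559672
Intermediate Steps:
M(Z) = 9*Z*(6 + Z) (M(Z) = 9*(Z*(Z + 6)) = 9*(Z*(6 + Z)) = 9*Z*(6 + Z))
T(a, J) = -2 + 9*J²*(6 + J) (T(a, J) = (9*J*(6 + J))*J - 2 = 9*J²*(6 + J) - 2 = -2 + 9*J²*(6 + J))
T(d, (0 + (3 - x(5)))²)³ = (-2 + 9*((0 + (3 - 1*5))²)²*(6 + (0 + (3 - 1*5))²))³ = (-2 + 9*((0 + (3 - 5))²)²*(6 + (0 + (3 - 5))²))³ = (-2 + 9*((0 - 2)²)²*(6 + (0 - 2)²))³ = (-2 + 9*((-2)²)²*(6 + (-2)²))³ = (-2 + 9*4²*(6 + 4))³ = (-2 + 9*16*10)³ = (-2 + 1440)³ = 1438³ = 2973559672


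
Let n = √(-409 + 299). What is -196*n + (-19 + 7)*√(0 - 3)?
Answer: I*(-196*√110 - 12*√3) ≈ -2076.4*I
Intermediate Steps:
n = I*√110 (n = √(-110) = I*√110 ≈ 10.488*I)
-196*n + (-19 + 7)*√(0 - 3) = -196*I*√110 + (-19 + 7)*√(0 - 3) = -196*I*√110 - 12*I*√3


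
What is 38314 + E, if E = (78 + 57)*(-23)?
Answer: 35209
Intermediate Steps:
E = -3105 (E = 135*(-23) = -3105)
38314 + E = 38314 - 3105 = 35209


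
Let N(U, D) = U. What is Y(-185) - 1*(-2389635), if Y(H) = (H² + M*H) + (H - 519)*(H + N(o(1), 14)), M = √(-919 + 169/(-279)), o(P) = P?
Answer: 2553396 - 185*I*√7953670/93 ≈ 2.5534e+6 - 5610.1*I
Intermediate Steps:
M = I*√7953670/93 (M = √(-919 + 169*(-1/279)) = √(-919 - 169/279) = √(-256570/279) = I*√7953670/93 ≈ 30.325*I)
Y(H) = H² + (1 + H)*(-519 + H) + I*H*√7953670/93 (Y(H) = (H² + (I*√7953670/93)*H) + (H - 519)*(H + 1) = (H² + I*H*√7953670/93) + (-519 + H)*(1 + H) = (H² + I*H*√7953670/93) + (1 + H)*(-519 + H) = H² + (1 + H)*(-519 + H) + I*H*√7953670/93)
Y(-185) - 1*(-2389635) = (-519 - 518*(-185) + 2*(-185)² + (1/93)*I*(-185)*√7953670) - 1*(-2389635) = (-519 + 95830 + 2*34225 - 185*I*√7953670/93) + 2389635 = (-519 + 95830 + 68450 - 185*I*√7953670/93) + 2389635 = (163761 - 185*I*√7953670/93) + 2389635 = 2553396 - 185*I*√7953670/93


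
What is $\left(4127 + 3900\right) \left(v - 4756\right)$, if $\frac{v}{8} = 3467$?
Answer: $184460460$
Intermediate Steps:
$v = 27736$ ($v = 8 \cdot 3467 = 27736$)
$\left(4127 + 3900\right) \left(v - 4756\right) = \left(4127 + 3900\right) \left(27736 - 4756\right) = 8027 \cdot 22980 = 184460460$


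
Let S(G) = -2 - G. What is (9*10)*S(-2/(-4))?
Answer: -225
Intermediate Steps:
(9*10)*S(-2/(-4)) = (9*10)*(-2 - (-2)/(-4)) = 90*(-2 - (-2)*(-1)/4) = 90*(-2 - 1*1/2) = 90*(-2 - 1/2) = 90*(-5/2) = -225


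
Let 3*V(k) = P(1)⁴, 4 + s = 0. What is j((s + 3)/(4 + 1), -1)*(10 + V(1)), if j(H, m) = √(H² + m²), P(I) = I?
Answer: 31*√26/15 ≈ 10.538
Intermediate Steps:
s = -4 (s = -4 + 0 = -4)
V(k) = ⅓ (V(k) = (⅓)*1⁴ = (⅓)*1 = ⅓)
j((s + 3)/(4 + 1), -1)*(10 + V(1)) = √(((-4 + 3)/(4 + 1))² + (-1)²)*(10 + ⅓) = √((-1/5)² + 1)*(31/3) = √((-1*⅕)² + 1)*(31/3) = √((-⅕)² + 1)*(31/3) = √(1/25 + 1)*(31/3) = √(26/25)*(31/3) = (√26/5)*(31/3) = 31*√26/15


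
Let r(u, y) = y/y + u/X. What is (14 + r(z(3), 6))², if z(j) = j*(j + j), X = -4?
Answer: 441/4 ≈ 110.25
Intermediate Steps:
z(j) = 2*j² (z(j) = j*(2*j) = 2*j²)
r(u, y) = 1 - u/4 (r(u, y) = y/y + u/(-4) = 1 + u*(-¼) = 1 - u/4)
(14 + r(z(3), 6))² = (14 + (1 - 3²/2))² = (14 + (1 - 9/2))² = (14 - 7/2)² = (21/2)² = 441/4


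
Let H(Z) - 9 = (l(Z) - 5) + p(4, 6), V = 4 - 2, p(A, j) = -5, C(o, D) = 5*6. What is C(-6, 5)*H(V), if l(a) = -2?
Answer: -90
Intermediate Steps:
C(o, D) = 30
V = 2
H(Z) = -3 (H(Z) = 9 + ((-2 - 5) - 5) = 9 + (-7 - 5) = 9 - 12 = -3)
C(-6, 5)*H(V) = 30*(-3) = -90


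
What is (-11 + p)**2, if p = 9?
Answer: 4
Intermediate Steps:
(-11 + p)**2 = (-11 + 9)**2 = (-2)**2 = 4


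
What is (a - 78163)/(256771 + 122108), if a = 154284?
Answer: 76121/378879 ≈ 0.20091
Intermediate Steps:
(a - 78163)/(256771 + 122108) = (154284 - 78163)/(256771 + 122108) = 76121/378879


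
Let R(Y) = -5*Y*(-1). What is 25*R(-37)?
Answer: -4625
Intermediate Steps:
R(Y) = 5*Y
25*R(-37) = 25*(5*(-37)) = 25*(-185) = -4625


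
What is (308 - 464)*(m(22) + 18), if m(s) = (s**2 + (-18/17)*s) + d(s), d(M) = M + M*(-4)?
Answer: -1094496/17 ≈ -64382.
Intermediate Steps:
d(M) = -3*M (d(M) = M - 4*M = -3*M)
m(s) = s**2 - 69*s/17 (m(s) = (s**2 + (-18/17)*s) - 3*s = (s**2 + (-18*1/17)*s) - 3*s = (s**2 - 18*s/17) - 3*s = s**2 - 69*s/17)
(308 - 464)*(m(22) + 18) = (308 - 464)*((1/17)*22*(-69 + 17*22) + 18) = -156*((1/17)*22*(-69 + 374) + 18) = -156*((1/17)*22*305 + 18) = -156*(6710/17 + 18) = -156*7016/17 = -1094496/17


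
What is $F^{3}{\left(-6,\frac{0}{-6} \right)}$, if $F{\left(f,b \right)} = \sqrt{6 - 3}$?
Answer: $3 \sqrt{3} \approx 5.1962$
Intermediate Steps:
$F{\left(f,b \right)} = \sqrt{3}$
$F^{3}{\left(-6,\frac{0}{-6} \right)} = \left(\sqrt{3}\right)^{3} = 3 \sqrt{3}$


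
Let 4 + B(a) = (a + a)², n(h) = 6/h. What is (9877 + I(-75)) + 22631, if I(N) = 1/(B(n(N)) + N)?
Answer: 1604561747/49359 ≈ 32508.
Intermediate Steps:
B(a) = -4 + 4*a² (B(a) = -4 + (a + a)² = -4 + (2*a)² = -4 + 4*a²)
I(N) = 1/(-4 + N + 144/N²) (I(N) = 1/((-4 + 4*(6/N)²) + N) = 1/((-4 + 4*(36/N²)) + N) = 1/((-4 + 144/N²) + N) = 1/(-4 + N + 144/N²))
(9877 + I(-75)) + 22631 = (9877 + (-75)²/(144 + (-75)³ - 4*(-75)²)) + 22631 = (9877 + 5625/(144 - 421875 - 4*5625)) + 22631 = (9877 + 5625/(144 - 421875 - 22500)) + 22631 = (9877 + 5625/(-444231)) + 22631 = (9877 + 5625*(-1/444231)) + 22631 = (9877 - 625/49359) + 22631 = 487518218/49359 + 22631 = 1604561747/49359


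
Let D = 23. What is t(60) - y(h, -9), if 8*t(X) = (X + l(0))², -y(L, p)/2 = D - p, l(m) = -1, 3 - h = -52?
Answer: 3993/8 ≈ 499.13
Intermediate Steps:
h = 55 (h = 3 - 1*(-52) = 3 + 52 = 55)
y(L, p) = -46 + 2*p (y(L, p) = -2*(23 - p) = -46 + 2*p)
t(X) = (-1 + X)²/8 (t(X) = (X - 1)²/8 = (-1 + X)²/8)
t(60) - y(h, -9) = (-1 + 60)²/8 - (-46 + 2*(-9)) = (⅛)*59² - (-46 - 18) = (⅛)*3481 - 1*(-64) = 3481/8 + 64 = 3993/8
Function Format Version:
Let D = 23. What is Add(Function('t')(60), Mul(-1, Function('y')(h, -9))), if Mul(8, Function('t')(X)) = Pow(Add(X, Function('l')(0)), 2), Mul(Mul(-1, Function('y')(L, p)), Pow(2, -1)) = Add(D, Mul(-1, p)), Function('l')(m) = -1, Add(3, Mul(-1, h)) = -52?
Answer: Rational(3993, 8) ≈ 499.13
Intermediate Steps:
h = 55 (h = Add(3, Mul(-1, -52)) = Add(3, 52) = 55)
Function('y')(L, p) = Add(-46, Mul(2, p)) (Function('y')(L, p) = Mul(-2, Add(23, Mul(-1, p))) = Add(-46, Mul(2, p)))
Function('t')(X) = Mul(Rational(1, 8), Pow(Add(-1, X), 2)) (Function('t')(X) = Mul(Rational(1, 8), Pow(Add(X, -1), 2)) = Mul(Rational(1, 8), Pow(Add(-1, X), 2)))
Add(Function('t')(60), Mul(-1, Function('y')(h, -9))) = Add(Mul(Rational(1, 8), Pow(Add(-1, 60), 2)), Mul(-1, Add(-46, Mul(2, -9)))) = Add(Mul(Rational(1, 8), Pow(59, 2)), Mul(-1, Add(-46, -18))) = Add(Mul(Rational(1, 8), 3481), Mul(-1, -64)) = Add(Rational(3481, 8), 64) = Rational(3993, 8)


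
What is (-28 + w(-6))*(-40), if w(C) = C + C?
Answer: 1600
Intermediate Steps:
w(C) = 2*C
(-28 + w(-6))*(-40) = (-28 + 2*(-6))*(-40) = (-28 - 12)*(-40) = -40*(-40) = 1600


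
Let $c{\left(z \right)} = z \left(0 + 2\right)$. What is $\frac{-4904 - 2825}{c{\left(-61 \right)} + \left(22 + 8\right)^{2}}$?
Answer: $- \frac{7729}{778} \approx -9.9344$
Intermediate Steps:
$c{\left(z \right)} = 2 z$ ($c{\left(z \right)} = z 2 = 2 z$)
$\frac{-4904 - 2825}{c{\left(-61 \right)} + \left(22 + 8\right)^{2}} = \frac{-4904 - 2825}{2 \left(-61\right) + \left(22 + 8\right)^{2}} = - \frac{7729}{-122 + 30^{2}} = - \frac{7729}{-122 + 900} = - \frac{7729}{778}$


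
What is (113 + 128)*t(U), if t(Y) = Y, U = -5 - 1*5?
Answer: -2410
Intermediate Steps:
U = -10 (U = -5 - 5 = -10)
(113 + 128)*t(U) = (113 + 128)*(-10) = 241*(-10) = -2410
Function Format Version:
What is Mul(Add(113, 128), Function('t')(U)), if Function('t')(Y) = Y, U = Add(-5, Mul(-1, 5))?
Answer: -2410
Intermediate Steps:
U = -10 (U = Add(-5, -5) = -10)
Mul(Add(113, 128), Function('t')(U)) = Mul(Add(113, 128), -10) = Mul(241, -10) = -2410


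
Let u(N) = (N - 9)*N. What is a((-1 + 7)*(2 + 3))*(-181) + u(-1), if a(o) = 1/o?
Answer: 119/30 ≈ 3.9667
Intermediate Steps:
u(N) = N*(-9 + N) (u(N) = (-9 + N)*N = N*(-9 + N))
a((-1 + 7)*(2 + 3))*(-181) + u(-1) = -181/((-1 + 7)*(2 + 3)) - (-9 - 1) = -181/(6*5) - 1*(-10) = -181/30 + 10 = 119/30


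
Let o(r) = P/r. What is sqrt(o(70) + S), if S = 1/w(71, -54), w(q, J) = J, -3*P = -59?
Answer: 2*sqrt(6510)/315 ≈ 0.51228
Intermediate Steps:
P = 59/3 (P = -1/3*(-59) = 59/3 ≈ 19.667)
S = -1/54 (S = 1/(-54) = -1/54 ≈ -0.018519)
o(r) = 59/(3*r)
sqrt(o(70) + S) = sqrt((59/3)/70 - 1/54) = sqrt((59/3)*(1/70) - 1/54) = sqrt(59/210 - 1/54) = sqrt(248/945) = 2*sqrt(6510)/315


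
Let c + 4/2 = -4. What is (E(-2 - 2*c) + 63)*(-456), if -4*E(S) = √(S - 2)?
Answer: -28728 + 228*√2 ≈ -28406.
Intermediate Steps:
c = -6 (c = -2 - 4 = -6)
E(S) = -√(-2 + S)/4 (E(S) = -√(S - 2)/4 = -√(-2 + S)/4)
(E(-2 - 2*c) + 63)*(-456) = (-√(-2 + (-2 - 2*(-6)))/4 + 63)*(-456) = (-√(-2 + (-2 + 12))/4 + 63)*(-456) = (-√(-2 + 10)/4 + 63)*(-456) = (-√2/2 + 63)*(-456) = (63 - √2/2)*(-456) = -28728 + 228*√2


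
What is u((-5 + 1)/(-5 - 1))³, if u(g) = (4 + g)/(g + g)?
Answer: 343/8 ≈ 42.875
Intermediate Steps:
u(g) = (4 + g)/(2*g) (u(g) = (4 + g)/((2*g)) = (4 + g)*(1/(2*g)) = (4 + g)/(2*g))
u((-5 + 1)/(-5 - 1))³ = ((4 + (-5 + 1)/(-5 - 1))/(2*(((-5 + 1)/(-5 - 1)))))³ = ((4 - 4/(-6))/(2*((-4/(-6)))))³ = ((4 - 4*(-⅙))/(2*((-4*(-⅙)))))³ = ((4 + ⅔)/(2*(⅔)))³ = ((½)*(3/2)*(14/3))³ = (7/2)³ = 343/8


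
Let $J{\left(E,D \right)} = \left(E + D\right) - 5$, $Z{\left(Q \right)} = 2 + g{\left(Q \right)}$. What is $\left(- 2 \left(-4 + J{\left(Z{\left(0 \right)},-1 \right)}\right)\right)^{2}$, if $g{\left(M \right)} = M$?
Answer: $256$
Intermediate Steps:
$Z{\left(Q \right)} = 2 + Q$
$J{\left(E,D \right)} = -5 + D + E$ ($J{\left(E,D \right)} = \left(D + E\right) - 5 = -5 + D + E$)
$\left(- 2 \left(-4 + J{\left(Z{\left(0 \right)},-1 \right)}\right)\right)^{2} = \left(- 2 \left(-4 - 4\right)\right)^{2} = \left(\left(-2\right) \left(-8\right)\right)^{2} = 16^{2} = 256$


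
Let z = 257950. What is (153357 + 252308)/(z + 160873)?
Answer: 405665/418823 ≈ 0.96858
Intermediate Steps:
(153357 + 252308)/(z + 160873) = (153357 + 252308)/(257950 + 160873) = 405665/418823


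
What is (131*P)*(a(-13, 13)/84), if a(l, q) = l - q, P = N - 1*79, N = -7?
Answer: 73229/21 ≈ 3487.1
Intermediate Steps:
P = -86 (P = -7 - 1*79 = -7 - 79 = -86)
(131*P)*(a(-13, 13)/84) = (131*(-86))*((-13 - 1*13)/84) = -11266*(-13 - 13)/84 = -(-292916)/84 = -11266*(-13/42) = 73229/21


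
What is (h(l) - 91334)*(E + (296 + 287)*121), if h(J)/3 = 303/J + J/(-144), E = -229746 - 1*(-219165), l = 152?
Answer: -1248619336601/228 ≈ -5.4764e+9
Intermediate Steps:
E = -10581 (E = -229746 + 219165 = -10581)
h(J) = 909/J - J/48 (h(J) = 3*(303/J + J/(-144)) = 3*(303/J + J*(-1/144)) = 3*(303/J - J/144) = 909/J - J/48)
(h(l) - 91334)*(E + (296 + 287)*121) = ((909/152 - 1/48*152) - 91334)*(-10581 + (296 + 287)*121) = ((909*(1/152) - 19/6) - 91334)*(-10581 + 583*121) = ((909/152 - 19/6) - 91334)*(-10581 + 70543) = (1283/456 - 91334)*59962 = -41647021/456*59962 = -1248619336601/228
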